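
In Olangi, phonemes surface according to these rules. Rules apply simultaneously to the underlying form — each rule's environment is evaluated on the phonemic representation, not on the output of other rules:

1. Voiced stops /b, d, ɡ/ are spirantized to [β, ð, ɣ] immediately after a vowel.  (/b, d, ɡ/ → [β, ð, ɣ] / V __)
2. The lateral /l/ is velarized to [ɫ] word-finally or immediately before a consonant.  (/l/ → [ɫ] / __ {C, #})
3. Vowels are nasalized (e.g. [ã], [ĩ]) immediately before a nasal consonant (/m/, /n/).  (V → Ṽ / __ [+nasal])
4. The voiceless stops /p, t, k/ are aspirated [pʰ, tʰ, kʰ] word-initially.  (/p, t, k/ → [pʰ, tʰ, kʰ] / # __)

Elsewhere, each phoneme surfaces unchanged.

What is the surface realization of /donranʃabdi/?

/d/ (word-initial): rule 1 targets it, but not immediately after a vowel → unchanged [d].
Rule 3 applies to /o/ (between /d/ and /n/: before a nasal consonant) → [õ].
/n/ (between /o/ and /r/): no rule targets it → [n].
/r/ (between /n/ and /a/) is unaffected → [r].
Rule 3 applies to /a/ (between /r/ and /n/: before a nasal consonant) → [ã].
/n/ (between /a/ and /ʃ/) is unaffected → [n].
/ʃ/ stays [ʃ].
/a/ (between /ʃ/ and /b/) is in the target of rule 3 but the environment (before a nasal consonant) is not met → [a].
/b/ (between /a/ and /d/): immediately after a vowel, so rule 1 applies → [β].
/d/ — between /b/ and /i/; rule 1 does not apply here → [d].
/i/ (word-final): rule 3 targets it, but not before a nasal consonant → unchanged [i].

[dõnrãnʃaβdi]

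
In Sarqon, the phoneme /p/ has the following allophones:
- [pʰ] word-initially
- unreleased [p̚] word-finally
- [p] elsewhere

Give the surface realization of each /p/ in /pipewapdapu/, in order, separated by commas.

[pʰ], [p], [p], [p]

Occurrence 1 (position 1): word-initially → [pʰ].
Occurrence 2 (position 3): no conditioning environment matches → elsewhere allophone [p].
Occurrence 3 (position 7): no conditioning environment matches → elsewhere allophone [p].
Occurrence 4 (position 10): no conditioning environment matches → elsewhere allophone [p].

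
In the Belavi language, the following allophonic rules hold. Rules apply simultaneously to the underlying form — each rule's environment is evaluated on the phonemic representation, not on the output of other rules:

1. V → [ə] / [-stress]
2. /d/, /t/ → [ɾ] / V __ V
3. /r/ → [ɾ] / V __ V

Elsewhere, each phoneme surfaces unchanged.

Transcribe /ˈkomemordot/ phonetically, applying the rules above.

[ˈkoməmərdət]

/k/ — not in any rule's target class → [k].
/o/ — between /k/ and /m/; rule 1 does not apply here → [o].
/m/ — not in any rule's target class → [m].
/e/ (between /m/ and /m/): in an unstressed syllable, so rule 1 applies → [ə].
/m/ — not in any rule's target class → [m].
/o/ (between /m/ and /r/): in an unstressed syllable, so rule 1 applies → [ə].
/r/ (between /o/ and /d/) is in the target of rule 3 but the environment (between two vowels) is not met → [r].
/d/ (between /r/ and /o/) fails the environment for rule 2, so it stays [d].
/o/ (between /d/ and /t/) occurs in an unstressed syllable → [ə] by rule 1.
/t/ (word-final) is in the target of rule 2 but the environment (between two vowels) is not met → [t].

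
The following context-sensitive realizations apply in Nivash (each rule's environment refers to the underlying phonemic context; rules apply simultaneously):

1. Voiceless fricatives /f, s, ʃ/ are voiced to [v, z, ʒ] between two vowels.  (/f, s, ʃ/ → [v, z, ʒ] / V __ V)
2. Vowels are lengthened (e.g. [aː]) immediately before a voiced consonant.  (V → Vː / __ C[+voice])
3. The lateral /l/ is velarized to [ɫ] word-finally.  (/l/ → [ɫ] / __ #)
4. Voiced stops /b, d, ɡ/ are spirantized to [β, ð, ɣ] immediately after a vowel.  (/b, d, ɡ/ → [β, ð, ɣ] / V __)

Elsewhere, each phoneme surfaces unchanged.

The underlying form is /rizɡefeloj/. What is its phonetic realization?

[riːzɡeveːloːj]

/i/ (between /r/ and /z/) occurs before a voiced consonant → [iː] by rule 2.
/ɡ/ (between /z/ and /e/) is in the target of rule 4 but the environment (immediately after a vowel) is not met → [ɡ].
/e/ (between /ɡ/ and /f/): rule 2 targets it, but not before a voiced consonant → unchanged [e].
/f/ (between /e/ and /e/): between two vowels, so rule 1 applies → [v].
Rule 2 applies to /e/ (between /f/ and /l/: before a voiced consonant) → [eː].
/l/ (between /e/ and /o/) is in the target of rule 3 but the environment (word-finally) is not met → [l].
/o/ meets the environment for rule 2 (before a voiced consonant) → [oː].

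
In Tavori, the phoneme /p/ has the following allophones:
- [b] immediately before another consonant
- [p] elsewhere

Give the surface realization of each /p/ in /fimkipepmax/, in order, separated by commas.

[p], [b]

Occurrence 1 (position 6): no conditioning environment matches → elsewhere allophone [p].
Occurrence 2 (position 8): immediately before another consonant → [b].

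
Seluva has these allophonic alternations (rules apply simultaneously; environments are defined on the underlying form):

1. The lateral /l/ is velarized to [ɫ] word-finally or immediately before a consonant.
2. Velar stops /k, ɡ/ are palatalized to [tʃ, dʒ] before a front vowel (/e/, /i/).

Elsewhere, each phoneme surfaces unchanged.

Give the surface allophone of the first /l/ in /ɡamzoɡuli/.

/l/ (between /u/ and /i/): rule 1 targets it, but not word-finally or immediately before a consonant → unchanged [l].

[l]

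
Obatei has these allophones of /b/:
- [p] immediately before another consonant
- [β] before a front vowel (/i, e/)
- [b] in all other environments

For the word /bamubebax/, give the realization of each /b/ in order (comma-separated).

Occurrence 1 (position 1): no conditioning environment matches → elsewhere allophone [b].
Occurrence 2 (position 5): before a front vowel (/i, e/) → [β].
Occurrence 3 (position 7): no conditioning environment matches → elsewhere allophone [b].

[b], [β], [b]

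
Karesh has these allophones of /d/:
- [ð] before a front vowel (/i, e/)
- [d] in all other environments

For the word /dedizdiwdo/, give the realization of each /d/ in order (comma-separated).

[ð], [ð], [ð], [d]

Occurrence 1 (position 1): before a front vowel (/i, e/) → [ð].
Occurrence 2 (position 3): before a front vowel (/i, e/) → [ð].
Occurrence 3 (position 6): before a front vowel (/i, e/) → [ð].
Occurrence 4 (position 9): no conditioning environment matches → elsewhere allophone [d].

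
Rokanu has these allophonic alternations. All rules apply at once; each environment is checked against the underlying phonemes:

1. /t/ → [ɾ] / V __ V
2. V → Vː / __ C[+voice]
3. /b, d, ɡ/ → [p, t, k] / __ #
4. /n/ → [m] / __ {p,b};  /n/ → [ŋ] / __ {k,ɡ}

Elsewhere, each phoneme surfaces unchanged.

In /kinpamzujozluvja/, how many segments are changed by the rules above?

Segments that undergo a rule: /i/ → [iː] (rule 2); /n/ → [m] (rule 4); /a/ → [aː] (rule 2); /u/ → [uː] (rule 2); /o/ → [oː] (rule 2); /u/ → [uː] (rule 2).
All other segments surface unchanged.

6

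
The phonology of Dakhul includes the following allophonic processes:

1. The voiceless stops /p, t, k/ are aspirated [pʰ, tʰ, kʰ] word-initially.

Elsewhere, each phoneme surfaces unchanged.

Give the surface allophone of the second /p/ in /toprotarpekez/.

[p]

/p/ (between /r/ and /e/) is in the target of rule 1 but the environment (word-initially) is not met → [p].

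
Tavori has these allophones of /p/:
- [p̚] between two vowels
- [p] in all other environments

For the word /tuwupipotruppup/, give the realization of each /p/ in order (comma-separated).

Occurrence 1 (position 5): between two vowels → [p̚].
Occurrence 2 (position 7): between two vowels → [p̚].
Occurrence 3 (position 12): no conditioning environment matches → elsewhere allophone [p].
Occurrence 4 (position 13): no conditioning environment matches → elsewhere allophone [p].
Occurrence 5 (position 15): no conditioning environment matches → elsewhere allophone [p].

[p̚], [p̚], [p], [p], [p]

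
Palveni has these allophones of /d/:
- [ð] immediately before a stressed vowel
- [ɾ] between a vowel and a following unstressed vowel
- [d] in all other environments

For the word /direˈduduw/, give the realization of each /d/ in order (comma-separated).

[d], [ð], [ɾ]

Occurrence 1 (position 1): no conditioning environment matches → elsewhere allophone [d].
Occurrence 2 (position 5): immediately before a stressed vowel → [ð].
Occurrence 3 (position 7): between a vowel and a following unstressed vowel → [ɾ].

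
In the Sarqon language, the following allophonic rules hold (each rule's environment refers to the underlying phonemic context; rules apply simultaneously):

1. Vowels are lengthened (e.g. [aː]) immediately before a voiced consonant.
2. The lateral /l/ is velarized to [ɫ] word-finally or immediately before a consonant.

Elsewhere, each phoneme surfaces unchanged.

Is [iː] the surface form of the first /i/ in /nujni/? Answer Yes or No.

No

/i/ (word-final): rule 1 targets it, but not before a voiced consonant → unchanged [i].
The actual realization is [i], not [iː].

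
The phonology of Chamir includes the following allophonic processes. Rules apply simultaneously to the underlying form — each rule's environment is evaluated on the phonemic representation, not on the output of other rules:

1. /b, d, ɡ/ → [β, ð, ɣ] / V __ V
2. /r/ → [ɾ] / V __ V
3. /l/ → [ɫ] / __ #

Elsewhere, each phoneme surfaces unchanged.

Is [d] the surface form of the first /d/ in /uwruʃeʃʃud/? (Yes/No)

Yes

/d/ (word-final) is in the target of rule 1 but the environment (between two vowels) is not met → [d].
The actual realization is [d], which matches [d].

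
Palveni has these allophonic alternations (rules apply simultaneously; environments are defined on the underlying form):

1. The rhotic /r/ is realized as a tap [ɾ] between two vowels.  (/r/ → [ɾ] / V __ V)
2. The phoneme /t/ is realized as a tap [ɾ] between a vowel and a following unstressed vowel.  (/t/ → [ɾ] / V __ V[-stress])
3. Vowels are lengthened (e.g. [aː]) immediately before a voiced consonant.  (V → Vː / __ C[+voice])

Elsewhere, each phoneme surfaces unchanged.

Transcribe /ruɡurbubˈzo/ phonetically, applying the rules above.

/r/ (word-initial) is in the target of rule 1 but the environment (between two vowels) is not met → [r].
Rule 3 applies to /u/ (between /r/ and /ɡ/: before a voiced consonant) → [uː].
/ɡ/ (between /u/ and /u/) is unaffected → [ɡ].
/u/ (between /ɡ/ and /r/): before a voiced consonant, so rule 3 applies → [uː].
/r/ (between /u/ and /b/) fails the environment for rule 1, so it stays [r].
/b/ (between /r/ and /u/) is unaffected → [b].
/u/ meets the environment for rule 3 (before a voiced consonant) → [uː].
/b/ stays [b].
/z/ (between /b/ and /o/) is unaffected → [z].
/o/ (word-final): rule 3 targets it, but not before a voiced consonant → unchanged [o].

[ruːɡuːrbuːbˈzo]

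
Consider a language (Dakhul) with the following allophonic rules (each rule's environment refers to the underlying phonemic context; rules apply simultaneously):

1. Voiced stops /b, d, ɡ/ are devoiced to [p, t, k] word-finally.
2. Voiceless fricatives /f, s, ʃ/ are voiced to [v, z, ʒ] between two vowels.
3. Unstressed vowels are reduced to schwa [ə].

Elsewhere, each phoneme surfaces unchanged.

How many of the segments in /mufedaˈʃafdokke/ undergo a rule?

Segments that undergo a rule: /u/ → [ə] (rule 3); /f/ → [v] (rule 2); /e/ → [ə] (rule 3); /a/ → [ə] (rule 3); /ʃ/ → [ʒ] (rule 2); /o/ → [ə] (rule 3); /e/ → [ə] (rule 3).
All other segments surface unchanged.

7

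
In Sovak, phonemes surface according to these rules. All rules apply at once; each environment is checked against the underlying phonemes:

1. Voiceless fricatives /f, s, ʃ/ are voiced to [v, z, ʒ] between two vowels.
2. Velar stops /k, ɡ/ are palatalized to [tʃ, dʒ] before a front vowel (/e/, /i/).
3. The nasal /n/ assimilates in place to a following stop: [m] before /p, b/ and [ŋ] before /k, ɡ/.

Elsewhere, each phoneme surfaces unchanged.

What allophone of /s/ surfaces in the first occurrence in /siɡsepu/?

/s/ (word-initial): rule 1 targets it, but not between two vowels → unchanged [s].

[s]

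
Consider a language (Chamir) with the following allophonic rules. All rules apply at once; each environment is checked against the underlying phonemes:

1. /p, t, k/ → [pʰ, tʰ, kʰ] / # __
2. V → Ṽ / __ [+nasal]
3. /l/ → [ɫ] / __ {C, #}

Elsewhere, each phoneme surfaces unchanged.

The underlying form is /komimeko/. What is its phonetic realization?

[kʰõmĩmeko]

/k/ (word-initial) occurs word-initially → [kʰ] by rule 1.
/o/ (between /k/ and /m/): before a nasal consonant, so rule 2 applies → [õ].
/m/ stays [m].
/i/ meets the environment for rule 2 (before a nasal consonant) → [ĩ].
/m/ (between /i/ and /e/): no rule targets it → [m].
/e/ (between /m/ and /k/) is in the target of rule 2 but the environment (before a nasal consonant) is not met → [e].
/k/ (between /e/ and /o/): rule 1 targets it, but not word-initially → unchanged [k].
/o/ (word-final): rule 2 targets it, but not before a nasal consonant → unchanged [o].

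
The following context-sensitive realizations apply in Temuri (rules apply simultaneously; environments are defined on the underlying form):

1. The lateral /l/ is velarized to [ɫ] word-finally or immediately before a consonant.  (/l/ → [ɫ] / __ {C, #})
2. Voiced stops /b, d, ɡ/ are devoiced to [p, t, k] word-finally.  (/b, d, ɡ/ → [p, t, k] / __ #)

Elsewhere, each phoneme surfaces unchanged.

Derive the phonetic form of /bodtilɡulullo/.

/b/ — word-initial; rule 2 does not apply here → [b].
/o/ (between /b/ and /d/): no rule targets it → [o].
/d/ (between /o/ and /t/): rule 2 targets it, but not word-finally → unchanged [d].
/t/ — not in any rule's target class → [t].
/i/ stays [i].
Rule 1 applies to /l/ (between /i/ and /ɡ/: word-finally or immediately before a consonant) → [ɫ].
/ɡ/ (between /l/ and /u/) is in the target of rule 2 but the environment (word-finally) is not met → [ɡ].
/u/ stays [u].
/l/ (between /u/ and /u/) fails the environment for rule 1, so it stays [l].
/u/ (between /l/ and /l/) is unaffected → [u].
/l/ meets the environment for rule 1 (word-finally or immediately before a consonant) → [ɫ].
/l/ (between /l/ and /o/) is in the target of rule 1 but the environment (word-finally or immediately before a consonant) is not met → [l].
/o/ (word-final) is unaffected → [o].

[bodtiɫɡuluɫlo]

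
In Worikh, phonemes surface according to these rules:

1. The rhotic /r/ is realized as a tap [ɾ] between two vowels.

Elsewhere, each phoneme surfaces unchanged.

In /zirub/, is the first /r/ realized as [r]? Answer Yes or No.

/r/ — between /i/ and /u/, between two vowels — surfaces as [ɾ] (rule 1).
The actual realization is [ɾ], not [r].

No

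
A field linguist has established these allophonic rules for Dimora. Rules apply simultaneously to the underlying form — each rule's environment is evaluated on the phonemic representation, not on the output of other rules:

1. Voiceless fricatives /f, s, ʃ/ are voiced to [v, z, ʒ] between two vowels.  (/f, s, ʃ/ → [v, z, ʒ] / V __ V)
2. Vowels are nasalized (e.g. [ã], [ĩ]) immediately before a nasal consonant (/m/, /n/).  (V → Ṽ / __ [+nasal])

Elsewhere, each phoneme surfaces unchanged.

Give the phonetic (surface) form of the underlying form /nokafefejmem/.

/n/ (word-initial): no rule targets it → [n].
/o/ (between /n/ and /k/): rule 2 targets it, but not before a nasal consonant → unchanged [o].
/k/ (between /o/ and /a/) is unaffected → [k].
/a/ (between /k/ and /f/) fails the environment for rule 2, so it stays [a].
/f/ — between /a/ and /e/, between two vowels — surfaces as [v] (rule 1).
/e/ (between /f/ and /f/): rule 2 targets it, but not before a nasal consonant → unchanged [e].
/f/ (between /e/ and /e/) occurs between two vowels → [v] by rule 1.
/e/ (between /f/ and /j/) fails the environment for rule 2, so it stays [e].
/j/ — not in any rule's target class → [j].
/m/ stays [m].
/e/ — between /m/ and /m/, before a nasal consonant — surfaces as [ẽ] (rule 2).
/m/ (word-final): no rule targets it → [m].

[nokavevejmẽm]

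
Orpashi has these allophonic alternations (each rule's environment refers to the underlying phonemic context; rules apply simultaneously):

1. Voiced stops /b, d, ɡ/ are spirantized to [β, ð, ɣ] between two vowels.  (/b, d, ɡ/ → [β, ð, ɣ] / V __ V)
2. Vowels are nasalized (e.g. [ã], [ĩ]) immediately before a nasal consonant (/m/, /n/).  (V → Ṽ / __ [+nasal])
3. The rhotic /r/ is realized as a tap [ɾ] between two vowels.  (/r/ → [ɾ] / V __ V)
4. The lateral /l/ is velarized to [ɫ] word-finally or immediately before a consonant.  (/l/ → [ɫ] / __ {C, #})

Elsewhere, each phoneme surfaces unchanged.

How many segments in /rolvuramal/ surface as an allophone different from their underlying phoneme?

4

Segments that undergo a rule: /l/ → [ɫ] (rule 4); /r/ → [ɾ] (rule 3); /a/ → [ã] (rule 2); /l/ → [ɫ] (rule 4).
All other segments surface unchanged.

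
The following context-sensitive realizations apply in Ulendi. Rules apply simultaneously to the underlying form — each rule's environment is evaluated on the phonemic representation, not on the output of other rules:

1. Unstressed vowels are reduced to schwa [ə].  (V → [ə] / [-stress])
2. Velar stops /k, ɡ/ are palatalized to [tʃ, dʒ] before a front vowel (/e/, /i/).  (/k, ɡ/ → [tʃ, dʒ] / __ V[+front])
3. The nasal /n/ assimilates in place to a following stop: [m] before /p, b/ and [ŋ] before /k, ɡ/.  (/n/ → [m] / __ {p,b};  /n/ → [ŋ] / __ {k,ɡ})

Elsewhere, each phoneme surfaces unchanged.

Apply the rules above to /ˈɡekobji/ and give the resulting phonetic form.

/ɡ/ (word-initial) occurs before a front vowel → [dʒ] by rule 2.
/e/ — between /ɡ/ and /k/; rule 1 does not apply here → [e].
/k/ (between /e/ and /o/): rule 2 targets it, but not before a front vowel → unchanged [k].
/o/ — between /k/ and /b/, in an unstressed syllable — surfaces as [ə] (rule 1).
Rule 1 applies to /i/ (word-final: in an unstressed syllable) → [ə].

[ˈdʒekəbjə]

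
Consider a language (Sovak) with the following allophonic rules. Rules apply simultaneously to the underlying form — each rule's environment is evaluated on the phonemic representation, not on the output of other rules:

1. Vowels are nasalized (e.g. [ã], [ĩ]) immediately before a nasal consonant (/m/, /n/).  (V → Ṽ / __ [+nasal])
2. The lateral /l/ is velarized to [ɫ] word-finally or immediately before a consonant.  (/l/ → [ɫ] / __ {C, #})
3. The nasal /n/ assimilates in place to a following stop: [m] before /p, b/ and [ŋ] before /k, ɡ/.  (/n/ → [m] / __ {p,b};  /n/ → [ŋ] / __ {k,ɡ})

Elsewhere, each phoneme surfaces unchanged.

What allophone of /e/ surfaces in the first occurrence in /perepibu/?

[e]

/e/ — between /p/ and /r/; rule 1 does not apply here → [e].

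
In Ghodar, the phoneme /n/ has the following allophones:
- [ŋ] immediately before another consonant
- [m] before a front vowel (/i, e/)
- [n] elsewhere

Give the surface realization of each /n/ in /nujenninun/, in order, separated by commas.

[n], [ŋ], [m], [n], [n]

Occurrence 1 (position 1): no conditioning environment matches → elsewhere allophone [n].
Occurrence 2 (position 5): immediately before another consonant → [ŋ].
Occurrence 3 (position 6): before a front vowel (/i, e/) → [m].
Occurrence 4 (position 8): no conditioning environment matches → elsewhere allophone [n].
Occurrence 5 (position 10): no conditioning environment matches → elsewhere allophone [n].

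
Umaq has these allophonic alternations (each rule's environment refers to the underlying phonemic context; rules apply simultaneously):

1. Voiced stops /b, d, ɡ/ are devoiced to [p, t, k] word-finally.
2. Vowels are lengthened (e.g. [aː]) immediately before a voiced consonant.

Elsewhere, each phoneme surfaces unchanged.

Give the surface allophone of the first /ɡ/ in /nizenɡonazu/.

[ɡ]

/ɡ/ — between /n/ and /o/; rule 1 does not apply here → [ɡ].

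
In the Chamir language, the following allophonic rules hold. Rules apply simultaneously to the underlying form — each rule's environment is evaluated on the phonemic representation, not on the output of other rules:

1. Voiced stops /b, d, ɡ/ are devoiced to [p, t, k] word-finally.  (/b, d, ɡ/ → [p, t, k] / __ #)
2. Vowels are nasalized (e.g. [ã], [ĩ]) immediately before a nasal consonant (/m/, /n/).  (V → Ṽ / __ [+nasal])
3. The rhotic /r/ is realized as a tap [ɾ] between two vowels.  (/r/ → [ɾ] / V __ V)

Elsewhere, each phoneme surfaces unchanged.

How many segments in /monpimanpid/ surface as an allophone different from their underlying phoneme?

Segments that undergo a rule: /o/ → [õ] (rule 2); /i/ → [ĩ] (rule 2); /a/ → [ã] (rule 2); /d/ → [t] (rule 1).
All other segments surface unchanged.

4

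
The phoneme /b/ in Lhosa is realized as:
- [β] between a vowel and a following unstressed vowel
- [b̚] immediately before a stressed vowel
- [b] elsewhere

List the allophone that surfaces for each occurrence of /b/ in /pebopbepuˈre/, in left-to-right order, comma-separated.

[β], [b]

Occurrence 1 (position 3): between a vowel and a following unstressed vowel → [β].
Occurrence 2 (position 6): no conditioning environment matches → elsewhere allophone [b].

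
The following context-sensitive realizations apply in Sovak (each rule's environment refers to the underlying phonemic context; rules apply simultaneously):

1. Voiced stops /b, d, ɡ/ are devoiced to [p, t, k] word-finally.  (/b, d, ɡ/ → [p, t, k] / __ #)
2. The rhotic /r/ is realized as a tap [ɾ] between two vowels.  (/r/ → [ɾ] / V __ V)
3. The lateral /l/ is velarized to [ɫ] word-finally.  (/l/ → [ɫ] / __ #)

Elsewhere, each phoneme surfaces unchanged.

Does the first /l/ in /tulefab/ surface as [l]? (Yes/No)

Yes

/l/ — between /u/ and /e/; rule 3 does not apply here → [l].
The actual realization is [l], which matches [l].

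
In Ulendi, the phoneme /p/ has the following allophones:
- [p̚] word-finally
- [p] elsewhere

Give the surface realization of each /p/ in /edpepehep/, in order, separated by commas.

Occurrence 1 (position 3): no conditioning environment matches → elsewhere allophone [p].
Occurrence 2 (position 5): no conditioning environment matches → elsewhere allophone [p].
Occurrence 3 (position 9): word-finally → [p̚].

[p], [p], [p̚]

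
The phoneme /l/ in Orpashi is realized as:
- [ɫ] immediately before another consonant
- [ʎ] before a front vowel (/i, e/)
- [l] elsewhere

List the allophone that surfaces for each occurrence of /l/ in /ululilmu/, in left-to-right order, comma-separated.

[l], [ʎ], [ɫ]

Occurrence 1 (position 2): no conditioning environment matches → elsewhere allophone [l].
Occurrence 2 (position 4): before a front vowel (/i, e/) → [ʎ].
Occurrence 3 (position 6): immediately before another consonant → [ɫ].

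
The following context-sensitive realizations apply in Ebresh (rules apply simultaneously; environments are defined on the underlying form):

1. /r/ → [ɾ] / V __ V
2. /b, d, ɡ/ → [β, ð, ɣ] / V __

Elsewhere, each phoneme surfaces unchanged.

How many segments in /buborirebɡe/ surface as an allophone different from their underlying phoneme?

Segments that undergo a rule: /b/ → [β] (rule 2); /r/ → [ɾ] (rule 1); /r/ → [ɾ] (rule 1); /b/ → [β] (rule 2).
All other segments surface unchanged.

4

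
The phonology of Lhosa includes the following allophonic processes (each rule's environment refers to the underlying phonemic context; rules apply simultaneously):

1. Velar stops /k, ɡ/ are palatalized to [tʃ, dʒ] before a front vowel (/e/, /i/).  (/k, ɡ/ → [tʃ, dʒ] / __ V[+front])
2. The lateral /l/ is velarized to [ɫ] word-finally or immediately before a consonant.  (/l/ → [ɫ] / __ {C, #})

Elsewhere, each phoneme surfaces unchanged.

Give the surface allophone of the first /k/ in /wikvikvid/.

[k]

/k/ (between /i/ and /v/) fails the environment for rule 1, so it stays [k].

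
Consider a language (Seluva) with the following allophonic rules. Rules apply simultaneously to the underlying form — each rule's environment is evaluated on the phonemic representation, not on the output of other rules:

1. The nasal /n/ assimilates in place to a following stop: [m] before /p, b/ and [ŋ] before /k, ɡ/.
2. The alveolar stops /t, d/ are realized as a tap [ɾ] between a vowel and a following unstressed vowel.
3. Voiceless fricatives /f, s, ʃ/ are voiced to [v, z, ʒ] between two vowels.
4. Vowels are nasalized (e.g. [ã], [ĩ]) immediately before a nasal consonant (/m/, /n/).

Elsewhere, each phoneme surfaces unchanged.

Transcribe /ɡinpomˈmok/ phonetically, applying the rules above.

[ɡĩmpõmˈmok]

/ɡ/ stays [ɡ].
Rule 4 applies to /i/ (between /ɡ/ and /n/: before a nasal consonant) → [ĩ].
Rule 1 applies to /n/ (between /i/ and /p/: before a labial or velar stop) → [m].
/p/ (between /n/ and /o/): no rule targets it → [p].
/o/ — between /p/ and /m/, before a nasal consonant — surfaces as [õ] (rule 4).
/m/ (between /o/ and /m/) is unaffected → [m].
/m/ — not in any rule's target class → [m].
/o/ (between /m/ and /k/): rule 4 targets it, but not before a nasal consonant → unchanged [o].
/k/ (word-final): no rule targets it → [k].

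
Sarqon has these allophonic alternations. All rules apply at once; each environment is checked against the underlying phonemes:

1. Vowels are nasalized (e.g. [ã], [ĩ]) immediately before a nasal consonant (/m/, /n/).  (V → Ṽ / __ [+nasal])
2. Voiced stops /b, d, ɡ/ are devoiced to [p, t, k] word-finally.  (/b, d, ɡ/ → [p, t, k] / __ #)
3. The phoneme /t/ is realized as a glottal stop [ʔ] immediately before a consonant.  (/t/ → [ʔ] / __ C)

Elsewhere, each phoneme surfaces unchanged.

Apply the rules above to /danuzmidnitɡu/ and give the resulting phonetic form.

/d/ (word-initial) fails the environment for rule 2, so it stays [d].
Rule 1 applies to /a/ (between /d/ and /n/: before a nasal consonant) → [ã].
/u/ (between /n/ and /z/): rule 1 targets it, but not before a nasal consonant → unchanged [u].
/i/ (between /m/ and /d/): rule 1 targets it, but not before a nasal consonant → unchanged [i].
/d/ (between /i/ and /n/) is in the target of rule 2 but the environment (word-finally) is not met → [d].
/i/ (between /n/ and /t/) is in the target of rule 1 but the environment (before a nasal consonant) is not met → [i].
Rule 3 applies to /t/ (between /i/ and /ɡ/: immediately before a consonant) → [ʔ].
/ɡ/ — between /t/ and /u/; rule 2 does not apply here → [ɡ].
/u/ (word-final): rule 1 targets it, but not before a nasal consonant → unchanged [u].

[dãnuzmidniʔɡu]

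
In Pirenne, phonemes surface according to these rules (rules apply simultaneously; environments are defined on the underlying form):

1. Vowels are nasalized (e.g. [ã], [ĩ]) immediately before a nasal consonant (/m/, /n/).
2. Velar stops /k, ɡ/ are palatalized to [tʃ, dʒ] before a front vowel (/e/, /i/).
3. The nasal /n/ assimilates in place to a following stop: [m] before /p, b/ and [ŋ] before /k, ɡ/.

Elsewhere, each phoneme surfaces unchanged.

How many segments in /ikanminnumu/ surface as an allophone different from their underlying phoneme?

3

Segments that undergo a rule: /a/ → [ã] (rule 1); /i/ → [ĩ] (rule 1); /u/ → [ũ] (rule 1).
All other segments surface unchanged.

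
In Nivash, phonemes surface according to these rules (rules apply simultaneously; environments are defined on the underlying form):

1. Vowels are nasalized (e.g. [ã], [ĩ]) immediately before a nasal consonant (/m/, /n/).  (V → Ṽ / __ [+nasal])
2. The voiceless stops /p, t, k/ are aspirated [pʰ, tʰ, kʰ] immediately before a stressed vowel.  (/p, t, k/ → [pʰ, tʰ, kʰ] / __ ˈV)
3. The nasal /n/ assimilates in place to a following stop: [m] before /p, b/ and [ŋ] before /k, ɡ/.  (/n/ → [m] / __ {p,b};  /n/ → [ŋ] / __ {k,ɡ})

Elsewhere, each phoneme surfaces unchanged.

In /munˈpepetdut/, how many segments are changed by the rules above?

3

Segments that undergo a rule: /u/ → [ũ] (rule 1); /n/ → [m] (rule 3); /p/ → [pʰ] (rule 2).
All other segments surface unchanged.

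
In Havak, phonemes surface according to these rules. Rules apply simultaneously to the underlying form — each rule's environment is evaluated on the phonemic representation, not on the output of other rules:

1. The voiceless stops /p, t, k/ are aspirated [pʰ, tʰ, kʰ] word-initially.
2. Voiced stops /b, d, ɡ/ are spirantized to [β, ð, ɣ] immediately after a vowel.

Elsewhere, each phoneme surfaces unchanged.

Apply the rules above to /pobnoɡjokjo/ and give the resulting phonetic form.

/p/ — word-initial, word-initially — surfaces as [pʰ] (rule 1).
/o/ (between /p/ and /b/) is unaffected → [o].
/b/ (between /o/ and /n/) occurs immediately after a vowel → [β] by rule 2.
/n/ (between /b/ and /o/) is unaffected → [n].
/o/ (between /n/ and /ɡ/): no rule targets it → [o].
/ɡ/ (between /o/ and /j/) occurs immediately after a vowel → [ɣ] by rule 2.
/j/ (between /ɡ/ and /o/) is unaffected → [j].
/o/ stays [o].
/k/ — between /o/ and /j/; rule 1 does not apply here → [k].
/j/ (between /k/ and /o/): no rule targets it → [j].
/o/ — not in any rule's target class → [o].

[pʰoβnoɣjokjo]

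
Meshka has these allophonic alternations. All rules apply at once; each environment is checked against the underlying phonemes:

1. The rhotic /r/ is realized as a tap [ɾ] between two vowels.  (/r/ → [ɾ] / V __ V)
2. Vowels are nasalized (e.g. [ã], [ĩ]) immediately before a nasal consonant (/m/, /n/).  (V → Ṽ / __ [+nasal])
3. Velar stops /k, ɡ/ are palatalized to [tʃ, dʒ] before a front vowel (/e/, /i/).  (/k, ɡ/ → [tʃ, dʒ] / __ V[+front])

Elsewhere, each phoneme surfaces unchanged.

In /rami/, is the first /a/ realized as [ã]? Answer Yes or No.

Yes

Rule 2 applies to /a/ (between /r/ and /m/: before a nasal consonant) → [ã].
The actual realization is [ã], which matches [ã].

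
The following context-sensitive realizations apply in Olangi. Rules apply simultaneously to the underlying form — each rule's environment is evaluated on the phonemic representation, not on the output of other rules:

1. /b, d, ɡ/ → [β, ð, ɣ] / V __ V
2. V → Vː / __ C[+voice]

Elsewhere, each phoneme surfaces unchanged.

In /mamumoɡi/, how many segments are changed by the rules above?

4

Segments that undergo a rule: /a/ → [aː] (rule 2); /u/ → [uː] (rule 2); /o/ → [oː] (rule 2); /ɡ/ → [ɣ] (rule 1).
All other segments surface unchanged.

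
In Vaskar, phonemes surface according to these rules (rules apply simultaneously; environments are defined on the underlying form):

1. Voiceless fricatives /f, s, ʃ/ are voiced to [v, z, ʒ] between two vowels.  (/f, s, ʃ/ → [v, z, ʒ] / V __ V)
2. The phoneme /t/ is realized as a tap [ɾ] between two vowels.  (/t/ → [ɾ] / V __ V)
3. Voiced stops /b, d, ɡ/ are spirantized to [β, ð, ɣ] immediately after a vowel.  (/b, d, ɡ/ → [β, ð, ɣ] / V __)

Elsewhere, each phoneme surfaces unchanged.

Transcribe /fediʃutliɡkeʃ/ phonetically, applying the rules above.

/f/ (word-initial) fails the environment for rule 1, so it stays [f].
Rule 3 applies to /d/ (between /e/ and /i/: immediately after a vowel) → [ð].
/ʃ/ (between /i/ and /u/) occurs between two vowels → [ʒ] by rule 1.
/t/ — between /u/ and /l/; rule 2 does not apply here → [t].
/ɡ/ (between /i/ and /k/): immediately after a vowel, so rule 3 applies → [ɣ].
/ʃ/ — word-final; rule 1 does not apply here → [ʃ].

[feðiʒutliɣkeʃ]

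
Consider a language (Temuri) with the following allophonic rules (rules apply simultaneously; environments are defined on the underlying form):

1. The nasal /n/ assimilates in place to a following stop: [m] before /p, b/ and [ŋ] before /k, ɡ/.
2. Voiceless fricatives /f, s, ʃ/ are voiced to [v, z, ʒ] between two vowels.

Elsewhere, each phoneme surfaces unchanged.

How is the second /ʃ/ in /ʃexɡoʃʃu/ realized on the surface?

/ʃ/ (between /o/ and /ʃ/): rule 2 targets it, but not between two vowels → unchanged [ʃ].

[ʃ]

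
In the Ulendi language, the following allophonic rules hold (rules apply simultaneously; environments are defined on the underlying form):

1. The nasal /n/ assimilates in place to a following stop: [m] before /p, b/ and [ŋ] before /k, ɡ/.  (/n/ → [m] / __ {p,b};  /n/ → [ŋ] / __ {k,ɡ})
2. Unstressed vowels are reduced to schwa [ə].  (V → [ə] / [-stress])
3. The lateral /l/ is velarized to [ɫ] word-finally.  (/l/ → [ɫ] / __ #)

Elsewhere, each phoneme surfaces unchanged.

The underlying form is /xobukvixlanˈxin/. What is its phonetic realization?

Rule 2 applies to /o/ (between /x/ and /b/: in an unstressed syllable) → [ə].
/u/ meets the environment for rule 2 (in an unstressed syllable) → [ə].
Rule 2 applies to /i/ (between /v/ and /x/: in an unstressed syllable) → [ə].
/l/ (between /x/ and /a/) fails the environment for rule 3, so it stays [l].
/a/ meets the environment for rule 2 (in an unstressed syllable) → [ə].
/n/ (between /a/ and /x/): rule 1 targets it, but not before a labial or velar stop → unchanged [n].
/i/ (between /x/ and /n/): rule 2 targets it, but not in an unstressed syllable → unchanged [i].
/n/ (word-final): rule 1 targets it, but not before a labial or velar stop → unchanged [n].

[xəbəkvəxlənˈxin]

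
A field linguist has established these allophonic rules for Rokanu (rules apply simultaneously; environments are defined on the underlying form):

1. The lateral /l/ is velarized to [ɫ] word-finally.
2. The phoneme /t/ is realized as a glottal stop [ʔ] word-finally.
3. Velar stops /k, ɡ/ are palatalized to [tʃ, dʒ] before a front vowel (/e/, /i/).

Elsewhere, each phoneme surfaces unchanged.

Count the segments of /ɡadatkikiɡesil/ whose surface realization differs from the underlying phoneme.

4

Segments that undergo a rule: /k/ → [tʃ] (rule 3); /k/ → [tʃ] (rule 3); /ɡ/ → [dʒ] (rule 3); /l/ → [ɫ] (rule 1).
All other segments surface unchanged.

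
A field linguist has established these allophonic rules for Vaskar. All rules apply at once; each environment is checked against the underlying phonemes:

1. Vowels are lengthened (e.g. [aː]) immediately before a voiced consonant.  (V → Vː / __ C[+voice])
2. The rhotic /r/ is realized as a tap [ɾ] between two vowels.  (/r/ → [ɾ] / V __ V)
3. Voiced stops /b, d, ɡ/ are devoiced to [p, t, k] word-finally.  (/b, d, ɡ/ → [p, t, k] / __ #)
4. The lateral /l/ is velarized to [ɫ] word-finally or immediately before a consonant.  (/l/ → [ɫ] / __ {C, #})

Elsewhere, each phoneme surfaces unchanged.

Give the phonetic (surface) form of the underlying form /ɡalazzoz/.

/ɡ/ (word-initial) is in the target of rule 3 but the environment (word-finally) is not met → [ɡ].
/a/ (between /ɡ/ and /l/) occurs before a voiced consonant → [aː] by rule 1.
/l/ (between /a/ and /a/) is in the target of rule 4 but the environment (word-finally or immediately before a consonant) is not met → [l].
Rule 1 applies to /a/ (between /l/ and /z/: before a voiced consonant) → [aː].
/o/ (between /z/ and /z/): before a voiced consonant, so rule 1 applies → [oː].

[ɡaːlaːzzoːz]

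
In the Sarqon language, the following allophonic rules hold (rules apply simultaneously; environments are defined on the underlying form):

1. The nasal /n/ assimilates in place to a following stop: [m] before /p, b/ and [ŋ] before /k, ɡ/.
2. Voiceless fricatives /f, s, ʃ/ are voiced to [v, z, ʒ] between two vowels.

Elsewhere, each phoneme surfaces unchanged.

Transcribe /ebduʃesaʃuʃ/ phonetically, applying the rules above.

[ebduʒezaʒuʃ]

/e/ (word-initial) is unaffected → [e].
/b/ (between /e/ and /d/) is unaffected → [b].
/d/ (between /b/ and /u/): no rule targets it → [d].
/u/ (between /d/ and /ʃ/) is unaffected → [u].
Rule 2 applies to /ʃ/ (between /u/ and /e/: between two vowels) → [ʒ].
/e/ stays [e].
/s/ (between /e/ and /a/) occurs between two vowels → [z] by rule 2.
/a/ (between /s/ and /ʃ/): no rule targets it → [a].
/ʃ/ — between /a/ and /u/, between two vowels — surfaces as [ʒ] (rule 2).
/u/ — not in any rule's target class → [u].
/ʃ/ — word-final; rule 2 does not apply here → [ʃ].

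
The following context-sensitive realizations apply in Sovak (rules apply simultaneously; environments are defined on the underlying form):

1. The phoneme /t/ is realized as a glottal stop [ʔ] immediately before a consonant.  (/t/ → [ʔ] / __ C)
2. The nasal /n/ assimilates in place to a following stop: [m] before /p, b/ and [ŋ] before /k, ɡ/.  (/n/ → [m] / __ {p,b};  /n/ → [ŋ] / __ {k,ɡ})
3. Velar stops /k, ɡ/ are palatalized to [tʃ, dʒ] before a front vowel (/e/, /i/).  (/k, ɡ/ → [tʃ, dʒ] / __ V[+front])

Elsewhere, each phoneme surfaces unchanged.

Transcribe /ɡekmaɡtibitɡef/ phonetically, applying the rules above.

[dʒekmaɡtibiʔdʒef]

/ɡ/ (word-initial) occurs before a front vowel → [dʒ] by rule 3.
/k/ (between /e/ and /m/): rule 3 targets it, but not before a front vowel → unchanged [k].
/ɡ/ (between /a/ and /t/): rule 3 targets it, but not before a front vowel → unchanged [ɡ].
/t/ (between /ɡ/ and /i/) fails the environment for rule 1, so it stays [t].
/t/ (between /i/ and /ɡ/): immediately before a consonant, so rule 1 applies → [ʔ].
/ɡ/ meets the environment for rule 3 (before a front vowel) → [dʒ].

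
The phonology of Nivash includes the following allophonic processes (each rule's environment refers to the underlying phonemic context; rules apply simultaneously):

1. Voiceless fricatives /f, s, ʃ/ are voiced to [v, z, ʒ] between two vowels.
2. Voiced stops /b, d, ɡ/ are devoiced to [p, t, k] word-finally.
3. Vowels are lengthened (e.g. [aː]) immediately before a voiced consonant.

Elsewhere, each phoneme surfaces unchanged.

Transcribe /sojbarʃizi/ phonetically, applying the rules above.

/s/ (word-initial): rule 1 targets it, but not between two vowels → unchanged [s].
Rule 3 applies to /o/ (between /s/ and /j/: before a voiced consonant) → [oː].
/j/ — not in any rule's target class → [j].
/b/ (between /j/ and /a/): rule 2 targets it, but not word-finally → unchanged [b].
/a/ (between /b/ and /r/) occurs before a voiced consonant → [aː] by rule 3.
/r/ — not in any rule's target class → [r].
/ʃ/ — between /r/ and /i/; rule 1 does not apply here → [ʃ].
/i/ — between /ʃ/ and /z/, before a voiced consonant — surfaces as [iː] (rule 3).
/z/ stays [z].
/i/ (word-final) fails the environment for rule 3, so it stays [i].

[soːjbaːrʃiːzi]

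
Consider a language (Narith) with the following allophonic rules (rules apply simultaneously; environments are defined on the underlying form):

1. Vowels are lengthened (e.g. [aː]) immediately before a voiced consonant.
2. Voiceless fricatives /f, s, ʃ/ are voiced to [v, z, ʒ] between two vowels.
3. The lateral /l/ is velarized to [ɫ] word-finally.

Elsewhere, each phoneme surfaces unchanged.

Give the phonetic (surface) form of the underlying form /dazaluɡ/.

Rule 1 applies to /a/ (between /d/ and /z/: before a voiced consonant) → [aː].
/a/ meets the environment for rule 1 (before a voiced consonant) → [aː].
/l/ (between /a/ and /u/) is in the target of rule 3 but the environment (word-finally) is not met → [l].
/u/ (between /l/ and /ɡ/): before a voiced consonant, so rule 1 applies → [uː].

[daːzaːluːɡ]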